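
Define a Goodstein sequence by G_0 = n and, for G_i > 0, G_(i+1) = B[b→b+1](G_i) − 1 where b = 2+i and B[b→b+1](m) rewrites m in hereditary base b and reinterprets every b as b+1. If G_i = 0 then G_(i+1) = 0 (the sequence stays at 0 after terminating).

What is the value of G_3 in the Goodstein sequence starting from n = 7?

[0] 7 ≡ 2^2 + 2 + 1 (base 2). Lift 3: 31. −1: 30.
[1] 30 ≡ 3^3 + 3 (base 3). Lift 4: 260. −1: 259.
[2] 259 ≡ 4^4 + 3 (base 4). Lift 5: 3128. −1: 3127.
[3] 3127 ≡ 5^5 + 2 (base 5). Lift 6: 46658. −1: 46657.

3127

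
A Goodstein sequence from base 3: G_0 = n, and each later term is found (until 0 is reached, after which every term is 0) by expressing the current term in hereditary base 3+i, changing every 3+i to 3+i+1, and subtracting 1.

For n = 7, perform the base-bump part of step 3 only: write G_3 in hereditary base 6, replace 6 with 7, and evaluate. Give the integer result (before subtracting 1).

10

[0] 7 ≡ 2·3 + 1 (base 3). Lift 4: 9. −1: 8.
[1] 8 ≡ 2·4 (base 4). Lift 5: 10. −1: 9.
[2] 9 ≡ 5 + 4 (base 5). Lift 6: 10. −1: 9.
[3] 9 ≡ 6 + 3 (base 6). Lift 7: 10. −1: 9.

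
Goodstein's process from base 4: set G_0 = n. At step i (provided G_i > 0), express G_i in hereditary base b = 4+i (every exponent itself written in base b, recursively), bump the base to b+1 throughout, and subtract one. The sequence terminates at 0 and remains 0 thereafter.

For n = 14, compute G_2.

G_0 = 14. HB_4(14) = 3·4 + 2. Bump = 17. G_1 = 16.
G_1 = 16. HB_5(16) = 3·5 + 1. Bump = 19. G_2 = 18.
G_2 = 18. HB_6(18) = 3·6. Bump = 21. G_3 = 20.

18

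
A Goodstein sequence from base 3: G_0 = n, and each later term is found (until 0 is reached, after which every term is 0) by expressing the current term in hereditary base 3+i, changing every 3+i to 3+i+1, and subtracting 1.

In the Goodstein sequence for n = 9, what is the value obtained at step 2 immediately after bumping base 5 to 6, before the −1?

9 —HB3→ 3^2 —bump→ 4^2 = 16 —(−1)→ 15
15 —HB4→ 3·4 + 3 —bump→ 3·5 + 3 = 18 —(−1)→ 17
17 —HB5→ 3·5 + 2 —bump→ 3·6 + 2 = 20 —(−1)→ 19

20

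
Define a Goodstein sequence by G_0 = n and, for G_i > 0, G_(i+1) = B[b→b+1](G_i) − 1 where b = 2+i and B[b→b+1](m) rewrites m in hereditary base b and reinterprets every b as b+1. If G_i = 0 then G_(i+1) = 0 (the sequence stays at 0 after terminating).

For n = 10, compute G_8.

50000555551

G_0=10  [base 2] 2^(2 + 1) + 2  →[2↦3]→  3^(3 + 1) + 3 = 84  −1 ⇒ G_1=83
G_1=83  [base 3] 3^(3 + 1) + 2  →[3↦4]→  4^(4 + 1) + 2 = 1026  −1 ⇒ G_2=1025
G_2=1025  [base 4] 4^(4 + 1) + 1  →[4↦5]→  5^(5 + 1) + 1 = 15626  −1 ⇒ G_3=15625
G_3=15625  [base 5] 5^(5 + 1)  →[5↦6]→  6^(6 + 1) = 279936  −1 ⇒ G_4=279935
G_4=279935  [base 6] 5·6^6 + 5·6^5 + 5·6^4 + 5·6^3 + 5·6^2 + 5·6 + 5  →[6↦7]→  5·7^7 + 5·7^5 + 5·7^4 + 5·7^3 + 5·7^2 + 5·7 + 5 = 4215755  −1 ⇒ G_5=4215754
G_5=4215754  [base 7] 5·7^7 + 5·7^5 + 5·7^4 + 5·7^3 + 5·7^2 + 5·7 + 4  →[7↦8]→  5·8^8 + 5·8^5 + 5·8^4 + 5·8^3 + 5·8^2 + 5·8 + 4 = 84073324  −1 ⇒ G_6=84073323
G_6=84073323  [base 8] 5·8^8 + 5·8^5 + 5·8^4 + 5·8^3 + 5·8^2 + 5·8 + 3  →[8↦9]→  5·9^9 + 5·9^5 + 5·9^4 + 5·9^3 + 5·9^2 + 5·9 + 3 = 1937434593  −1 ⇒ G_7=1937434592
G_7=1937434592  [base 9] 5·9^9 + 5·9^5 + 5·9^4 + 5·9^3 + 5·9^2 + 5·9 + 2  →[9↦10]→  5·10^10 + 5·10^5 + 5·10^4 + 5·10^3 + 5·10^2 + 5·10 + 2 = 50000555552  −1 ⇒ G_8=50000555551
G_8=50000555551  [base 10] 5·10^10 + 5·10^5 + 5·10^4 + 5·10^3 + 5·10^2 + 5·10 + 1  →[10↦11]→  5·11^11 + 5·11^5 + 5·11^4 + 5·11^3 + 5·11^2 + 5·11 + 1 = 1426559238831  −1 ⇒ G_9=1426559238830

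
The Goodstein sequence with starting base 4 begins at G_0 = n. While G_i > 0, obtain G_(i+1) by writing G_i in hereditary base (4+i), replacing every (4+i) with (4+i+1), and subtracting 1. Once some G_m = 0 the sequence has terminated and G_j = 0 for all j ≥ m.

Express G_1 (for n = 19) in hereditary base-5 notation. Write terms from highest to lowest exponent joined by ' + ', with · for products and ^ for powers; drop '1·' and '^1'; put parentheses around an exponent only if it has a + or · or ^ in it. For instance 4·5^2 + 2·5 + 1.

5^2 + 2

19 —HB4→ 4^2 + 3 —bump→ 5^2 + 3 = 28 —(−1)→ 27
27 —HB5→ 5^2 + 2 —bump→ 6^2 + 2 = 38 —(−1)→ 37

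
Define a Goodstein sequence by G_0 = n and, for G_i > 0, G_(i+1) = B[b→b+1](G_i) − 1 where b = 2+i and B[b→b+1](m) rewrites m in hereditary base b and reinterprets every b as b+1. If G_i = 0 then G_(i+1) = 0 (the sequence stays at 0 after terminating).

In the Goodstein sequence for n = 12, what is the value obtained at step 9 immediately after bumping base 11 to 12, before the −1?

106993205379372

12 —HB2→ 2^(2 + 1) + 2^2 —bump→ 3^(3 + 1) + 3^3 = 108 —(−1)→ 107
107 —HB3→ 3^(3 + 1) + 2·3^2 + 2·3 + 2 —bump→ 4^(4 + 1) + 2·4^2 + 2·4 + 2 = 1066 —(−1)→ 1065
1065 —HB4→ 4^(4 + 1) + 2·4^2 + 2·4 + 1 —bump→ 5^(5 + 1) + 2·5^2 + 2·5 + 1 = 15686 —(−1)→ 15685
15685 —HB5→ 5^(5 + 1) + 2·5^2 + 2·5 —bump→ 6^(6 + 1) + 2·6^2 + 2·6 = 280020 —(−1)→ 280019
280019 —HB6→ 6^(6 + 1) + 2·6^2 + 6 + 5 —bump→ 7^(7 + 1) + 2·7^2 + 7 + 5 = 5764911 —(−1)→ 5764910
5764910 —HB7→ 7^(7 + 1) + 2·7^2 + 7 + 4 —bump→ 8^(8 + 1) + 2·8^2 + 8 + 4 = 134217868 —(−1)→ 134217867
134217867 —HB8→ 8^(8 + 1) + 2·8^2 + 8 + 3 —bump→ 9^(9 + 1) + 2·9^2 + 9 + 3 = 3486784575 —(−1)→ 3486784574
3486784574 —HB9→ 9^(9 + 1) + 2·9^2 + 9 + 2 —bump→ 10^(10 + 1) + 2·10^2 + 10 + 2 = 100000000212 —(−1)→ 100000000211
100000000211 —HB10→ 10^(10 + 1) + 2·10^2 + 10 + 1 —bump→ 11^(11 + 1) + 2·11^2 + 11 + 1 = 3138428376975 —(−1)→ 3138428376974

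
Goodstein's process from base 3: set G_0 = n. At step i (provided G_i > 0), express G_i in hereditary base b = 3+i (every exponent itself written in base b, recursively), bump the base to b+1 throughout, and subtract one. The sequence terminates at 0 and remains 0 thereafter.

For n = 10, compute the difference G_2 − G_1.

step 0: 10 = 3^2 + 1; sub 4 for 3: 4^2 + 1; = 17; G_1 = 17−1 = 16
step 1: 16 = 4^2; sub 5 for 4: 5^2; = 25; G_2 = 25−1 = 24

8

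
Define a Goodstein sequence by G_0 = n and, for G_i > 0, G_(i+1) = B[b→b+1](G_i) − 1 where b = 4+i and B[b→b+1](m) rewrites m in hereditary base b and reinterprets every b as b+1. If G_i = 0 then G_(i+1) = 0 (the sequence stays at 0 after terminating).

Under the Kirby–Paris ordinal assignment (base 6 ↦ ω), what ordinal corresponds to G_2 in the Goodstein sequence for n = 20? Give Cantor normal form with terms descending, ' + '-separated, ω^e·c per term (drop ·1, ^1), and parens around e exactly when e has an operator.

ω^2 + 3

20 —HB4→ 4^2 + 4 —bump→ 5^2 + 5 = 30 —(−1)→ 29
29 —HB5→ 5^2 + 4 —bump→ 6^2 + 4 = 40 —(−1)→ 39
39 —HB6→ 6^2 + 3 —bump→ 7^2 + 3 = 52 —(−1)→ 51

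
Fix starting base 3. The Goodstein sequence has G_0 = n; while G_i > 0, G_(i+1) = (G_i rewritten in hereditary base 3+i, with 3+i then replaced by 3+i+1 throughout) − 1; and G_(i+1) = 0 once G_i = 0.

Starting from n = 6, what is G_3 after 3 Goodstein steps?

i=0: 6 = 2·3 (b=3); 3→4: 2·4 = 8; 8−1 = 7
i=1: 7 = 4 + 3 (b=4); 4→5: 5 + 3 = 8; 8−1 = 7
i=2: 7 = 5 + 2 (b=5); 5→6: 6 + 2 = 8; 8−1 = 7
i=3: 7 = 6 + 1 (b=6); 6→7: 7 + 1 = 8; 8−1 = 7

7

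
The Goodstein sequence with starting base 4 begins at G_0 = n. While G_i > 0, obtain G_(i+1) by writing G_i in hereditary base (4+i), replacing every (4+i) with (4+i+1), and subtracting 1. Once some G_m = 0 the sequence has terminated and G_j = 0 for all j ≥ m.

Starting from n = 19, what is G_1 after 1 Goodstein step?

27

19 —HB4→ 4^2 + 3 —bump→ 5^2 + 3 = 28 —(−1)→ 27
27 —HB5→ 5^2 + 2 —bump→ 6^2 + 2 = 38 —(−1)→ 37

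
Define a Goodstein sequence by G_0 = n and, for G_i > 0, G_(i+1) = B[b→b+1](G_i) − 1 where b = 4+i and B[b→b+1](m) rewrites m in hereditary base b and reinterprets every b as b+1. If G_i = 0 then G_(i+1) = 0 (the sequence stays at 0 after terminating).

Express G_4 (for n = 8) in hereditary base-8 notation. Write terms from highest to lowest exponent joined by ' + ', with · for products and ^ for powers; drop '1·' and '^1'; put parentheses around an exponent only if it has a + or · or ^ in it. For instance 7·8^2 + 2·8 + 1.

8 + 1

G_0 = 8. HB_4(8) = 2·4. Bump = 10. G_1 = 9.
G_1 = 9. HB_5(9) = 5 + 4. Bump = 10. G_2 = 9.
G_2 = 9. HB_6(9) = 6 + 3. Bump = 10. G_3 = 9.
G_3 = 9. HB_7(9) = 7 + 2. Bump = 10. G_4 = 9.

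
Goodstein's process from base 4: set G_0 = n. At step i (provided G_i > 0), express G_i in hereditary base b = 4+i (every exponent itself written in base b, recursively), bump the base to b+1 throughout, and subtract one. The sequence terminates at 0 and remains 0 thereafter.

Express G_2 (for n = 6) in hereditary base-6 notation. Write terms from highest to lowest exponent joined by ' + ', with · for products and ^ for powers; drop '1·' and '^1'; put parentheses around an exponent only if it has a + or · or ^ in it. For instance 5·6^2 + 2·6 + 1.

6

6 —HB4→ 4 + 2 —bump→ 5 + 2 = 7 —(−1)→ 6
6 —HB5→ 5 + 1 —bump→ 6 + 1 = 7 —(−1)→ 6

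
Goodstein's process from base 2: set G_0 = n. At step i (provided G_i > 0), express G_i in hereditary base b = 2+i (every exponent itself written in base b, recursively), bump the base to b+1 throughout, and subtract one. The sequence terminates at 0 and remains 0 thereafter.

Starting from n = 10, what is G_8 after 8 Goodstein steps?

10 —HB2→ 2^(2 + 1) + 2 —bump→ 3^(3 + 1) + 3 = 84 —(−1)→ 83
83 —HB3→ 3^(3 + 1) + 2 —bump→ 4^(4 + 1) + 2 = 1026 —(−1)→ 1025
1025 —HB4→ 4^(4 + 1) + 1 —bump→ 5^(5 + 1) + 1 = 15626 —(−1)→ 15625
15625 —HB5→ 5^(5 + 1) —bump→ 6^(6 + 1) = 279936 —(−1)→ 279935
279935 —HB6→ 5·6^6 + 5·6^5 + 5·6^4 + 5·6^3 + 5·6^2 + 5·6 + 5 —bump→ 5·7^7 + 5·7^5 + 5·7^4 + 5·7^3 + 5·7^2 + 5·7 + 5 = 4215755 —(−1)→ 4215754
4215754 —HB7→ 5·7^7 + 5·7^5 + 5·7^4 + 5·7^3 + 5·7^2 + 5·7 + 4 —bump→ 5·8^8 + 5·8^5 + 5·8^4 + 5·8^3 + 5·8^2 + 5·8 + 4 = 84073324 —(−1)→ 84073323
84073323 —HB8→ 5·8^8 + 5·8^5 + 5·8^4 + 5·8^3 + 5·8^2 + 5·8 + 3 —bump→ 5·9^9 + 5·9^5 + 5·9^4 + 5·9^3 + 5·9^2 + 5·9 + 3 = 1937434593 —(−1)→ 1937434592
1937434592 —HB9→ 5·9^9 + 5·9^5 + 5·9^4 + 5·9^3 + 5·9^2 + 5·9 + 2 —bump→ 5·10^10 + 5·10^5 + 5·10^4 + 5·10^3 + 5·10^2 + 5·10 + 2 = 50000555552 —(−1)→ 50000555551

50000555551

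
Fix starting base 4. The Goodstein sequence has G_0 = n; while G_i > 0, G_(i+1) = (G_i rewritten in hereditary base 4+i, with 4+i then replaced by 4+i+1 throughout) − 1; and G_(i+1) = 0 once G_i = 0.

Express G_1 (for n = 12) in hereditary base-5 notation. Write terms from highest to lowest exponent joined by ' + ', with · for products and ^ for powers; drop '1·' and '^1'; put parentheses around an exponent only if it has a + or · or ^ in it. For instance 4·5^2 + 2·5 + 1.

2·5 + 4

G_0 = 12. HB_4(12) = 3·4. Bump = 15. G_1 = 14.
G_1 = 14. HB_5(14) = 2·5 + 4. Bump = 16. G_2 = 15.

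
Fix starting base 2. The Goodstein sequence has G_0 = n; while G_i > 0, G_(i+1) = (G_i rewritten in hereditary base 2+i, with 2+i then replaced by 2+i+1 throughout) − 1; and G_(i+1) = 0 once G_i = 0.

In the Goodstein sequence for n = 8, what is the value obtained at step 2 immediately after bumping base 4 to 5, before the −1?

base 2: 8 = 2^(2 + 1); at 3: 3^(3 + 1) = 81; next = 80
base 3: 80 = 2·3^3 + 2·3^2 + 2·3 + 2; at 4: 2·4^4 + 2·4^2 + 2·4 + 2 = 554; next = 553

6311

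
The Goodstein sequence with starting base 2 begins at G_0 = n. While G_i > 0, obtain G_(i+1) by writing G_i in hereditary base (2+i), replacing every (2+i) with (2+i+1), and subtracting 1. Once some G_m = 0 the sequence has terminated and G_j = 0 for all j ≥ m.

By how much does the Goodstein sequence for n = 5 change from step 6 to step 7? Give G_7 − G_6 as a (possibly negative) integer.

703

base 2: 5 = 2^2 + 1; at 3: 3^3 + 1 = 28; next = 27
base 3: 27 = 3^3; at 4: 4^4 = 256; next = 255
base 4: 255 = 3·4^3 + 3·4^2 + 3·4 + 3; at 5: 3·5^3 + 3·5^2 + 3·5 + 3 = 468; next = 467
base 5: 467 = 3·5^3 + 3·5^2 + 3·5 + 2; at 6: 3·6^3 + 3·6^2 + 3·6 + 2 = 776; next = 775
base 6: 775 = 3·6^3 + 3·6^2 + 3·6 + 1; at 7: 3·7^3 + 3·7^2 + 3·7 + 1 = 1198; next = 1197
base 7: 1197 = 3·7^3 + 3·7^2 + 3·7; at 8: 3·8^3 + 3·8^2 + 3·8 = 1752; next = 1751
base 8: 1751 = 3·8^3 + 3·8^2 + 2·8 + 7; at 9: 3·9^3 + 3·9^2 + 2·9 + 7 = 2455; next = 2454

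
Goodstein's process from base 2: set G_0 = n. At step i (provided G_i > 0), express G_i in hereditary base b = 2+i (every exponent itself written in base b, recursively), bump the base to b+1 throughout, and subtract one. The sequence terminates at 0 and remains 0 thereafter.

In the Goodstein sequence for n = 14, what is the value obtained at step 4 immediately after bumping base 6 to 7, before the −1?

base 2: 14 = 2^(2 + 1) + 2^2 + 2; at 3: 3^(3 + 1) + 3^3 + 3 = 111; next = 110
base 3: 110 = 3^(3 + 1) + 3^3 + 2; at 4: 4^(4 + 1) + 4^4 + 2 = 1282; next = 1281
base 4: 1281 = 4^(4 + 1) + 4^4 + 1; at 5: 5^(5 + 1) + 5^5 + 1 = 18751; next = 18750
base 5: 18750 = 5^(5 + 1) + 5^5; at 6: 6^(6 + 1) + 6^6 = 326592; next = 326591

5862841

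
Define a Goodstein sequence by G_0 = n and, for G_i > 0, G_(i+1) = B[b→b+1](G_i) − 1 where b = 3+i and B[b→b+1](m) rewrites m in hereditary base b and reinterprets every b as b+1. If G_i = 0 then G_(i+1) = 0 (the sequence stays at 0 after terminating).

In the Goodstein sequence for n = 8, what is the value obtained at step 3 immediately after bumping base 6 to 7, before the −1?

12

G_0=8  [base 3] 2·3 + 2  →[3↦4]→  2·4 + 2 = 10  −1 ⇒ G_1=9
G_1=9  [base 4] 2·4 + 1  →[4↦5]→  2·5 + 1 = 11  −1 ⇒ G_2=10
G_2=10  [base 5] 2·5  →[5↦6]→  2·6 = 12  −1 ⇒ G_3=11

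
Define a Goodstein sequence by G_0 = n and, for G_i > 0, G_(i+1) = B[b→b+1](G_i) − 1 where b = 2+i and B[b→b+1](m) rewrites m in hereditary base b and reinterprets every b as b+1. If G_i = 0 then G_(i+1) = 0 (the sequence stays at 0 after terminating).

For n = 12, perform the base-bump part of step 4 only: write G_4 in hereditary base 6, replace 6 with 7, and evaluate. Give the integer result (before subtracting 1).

G_0 = 12. HB_2(12) = 2^(2 + 1) + 2^2. Bump = 108. G_1 = 107.
G_1 = 107. HB_3(107) = 3^(3 + 1) + 2·3^2 + 2·3 + 2. Bump = 1066. G_2 = 1065.
G_2 = 1065. HB_4(1065) = 4^(4 + 1) + 2·4^2 + 2·4 + 1. Bump = 15686. G_3 = 15685.
G_3 = 15685. HB_5(15685) = 5^(5 + 1) + 2·5^2 + 2·5. Bump = 280020. G_4 = 280019.
G_4 = 280019. HB_6(280019) = 6^(6 + 1) + 2·6^2 + 6 + 5. Bump = 5764911. G_5 = 5764910.

5764911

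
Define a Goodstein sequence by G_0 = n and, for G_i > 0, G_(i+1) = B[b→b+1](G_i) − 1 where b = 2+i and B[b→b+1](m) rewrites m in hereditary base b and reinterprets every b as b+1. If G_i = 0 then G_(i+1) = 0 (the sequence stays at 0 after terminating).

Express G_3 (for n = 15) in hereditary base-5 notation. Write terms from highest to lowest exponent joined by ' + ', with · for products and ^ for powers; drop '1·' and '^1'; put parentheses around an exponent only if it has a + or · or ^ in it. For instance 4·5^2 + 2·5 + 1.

15 —HB2→ 2^(2 + 1) + 2^2 + 2 + 1 —bump→ 3^(3 + 1) + 3^3 + 3 + 1 = 112 —(−1)→ 111
111 —HB3→ 3^(3 + 1) + 3^3 + 3 —bump→ 4^(4 + 1) + 4^4 + 4 = 1284 —(−1)→ 1283
1283 —HB4→ 4^(4 + 1) + 4^4 + 3 —bump→ 5^(5 + 1) + 5^5 + 3 = 18753 —(−1)→ 18752
18752 —HB5→ 5^(5 + 1) + 5^5 + 2 —bump→ 6^(6 + 1) + 6^6 + 2 = 326594 —(−1)→ 326593

5^(5 + 1) + 5^5 + 2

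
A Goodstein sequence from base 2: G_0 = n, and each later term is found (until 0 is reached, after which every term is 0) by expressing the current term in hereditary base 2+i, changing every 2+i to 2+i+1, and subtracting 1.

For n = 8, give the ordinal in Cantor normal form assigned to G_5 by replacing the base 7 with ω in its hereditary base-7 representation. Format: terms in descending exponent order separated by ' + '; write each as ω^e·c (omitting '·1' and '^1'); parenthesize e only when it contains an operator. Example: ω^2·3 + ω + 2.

ω^ω·2 + ω^2·2 + ω + 4

[0] 8 ≡ 2^(2 + 1) (base 2). Lift 3: 81. −1: 80.
[1] 80 ≡ 2·3^3 + 2·3^2 + 2·3 + 2 (base 3). Lift 4: 554. −1: 553.
[2] 553 ≡ 2·4^4 + 2·4^2 + 2·4 + 1 (base 4). Lift 5: 6311. −1: 6310.
[3] 6310 ≡ 2·5^5 + 2·5^2 + 2·5 (base 5). Lift 6: 93396. −1: 93395.
[4] 93395 ≡ 2·6^6 + 2·6^2 + 6 + 5 (base 6). Lift 7: 1647196. −1: 1647195.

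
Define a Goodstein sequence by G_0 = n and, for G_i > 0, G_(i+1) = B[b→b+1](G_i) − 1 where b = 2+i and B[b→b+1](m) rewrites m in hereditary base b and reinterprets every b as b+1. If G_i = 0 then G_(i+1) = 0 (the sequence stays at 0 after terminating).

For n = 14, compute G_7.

3487116548

base 2: 14 = 2^(2 + 1) + 2^2 + 2; at 3: 3^(3 + 1) + 3^3 + 3 = 111; next = 110
base 3: 110 = 3^(3 + 1) + 3^3 + 2; at 4: 4^(4 + 1) + 4^4 + 2 = 1282; next = 1281
base 4: 1281 = 4^(4 + 1) + 4^4 + 1; at 5: 5^(5 + 1) + 5^5 + 1 = 18751; next = 18750
base 5: 18750 = 5^(5 + 1) + 5^5; at 6: 6^(6 + 1) + 6^6 = 326592; next = 326591
base 6: 326591 = 6^(6 + 1) + 5·6^5 + 5·6^4 + 5·6^3 + 5·6^2 + 5·6 + 5; at 7: 7^(7 + 1) + 5·7^5 + 5·7^4 + 5·7^3 + 5·7^2 + 5·7 + 5 = 5862841; next = 5862840
base 7: 5862840 = 7^(7 + 1) + 5·7^5 + 5·7^4 + 5·7^3 + 5·7^2 + 5·7 + 4; at 8: 8^(8 + 1) + 5·8^5 + 5·8^4 + 5·8^3 + 5·8^2 + 5·8 + 4 = 134404972; next = 134404971
base 8: 134404971 = 8^(8 + 1) + 5·8^5 + 5·8^4 + 5·8^3 + 5·8^2 + 5·8 + 3; at 9: 9^(9 + 1) + 5·9^5 + 5·9^4 + 5·9^3 + 5·9^2 + 5·9 + 3 = 3487116549; next = 3487116548
base 9: 3487116548 = 9^(9 + 1) + 5·9^5 + 5·9^4 + 5·9^3 + 5·9^2 + 5·9 + 2; at 10: 10^(10 + 1) + 5·10^5 + 5·10^4 + 5·10^3 + 5·10^2 + 5·10 + 2 = 100000555552; next = 100000555551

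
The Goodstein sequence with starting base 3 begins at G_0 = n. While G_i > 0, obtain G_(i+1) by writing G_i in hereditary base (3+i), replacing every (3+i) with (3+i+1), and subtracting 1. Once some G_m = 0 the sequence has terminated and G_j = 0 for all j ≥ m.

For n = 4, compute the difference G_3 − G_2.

G_0=4  [base 3] 3 + 1  →[3↦4]→  4 + 1 = 5  −1 ⇒ G_1=4
G_1=4  [base 4] 4  →[4↦5]→  5 = 5  −1 ⇒ G_2=4
G_2=4  [base 5] 4  →[5↦6]→  4 = 4  −1 ⇒ G_3=3

-1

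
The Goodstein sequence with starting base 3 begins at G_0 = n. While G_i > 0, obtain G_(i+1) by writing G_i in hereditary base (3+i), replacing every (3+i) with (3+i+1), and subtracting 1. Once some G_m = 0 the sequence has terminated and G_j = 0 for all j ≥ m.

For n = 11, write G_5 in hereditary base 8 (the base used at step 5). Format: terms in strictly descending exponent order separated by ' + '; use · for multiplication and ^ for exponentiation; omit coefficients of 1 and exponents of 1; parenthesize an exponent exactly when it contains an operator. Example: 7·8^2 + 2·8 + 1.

5·8 + 3

base 3: 11 = 3^2 + 2; at 4: 4^2 + 2 = 18; next = 17
base 4: 17 = 4^2 + 1; at 5: 5^2 + 1 = 26; next = 25
base 5: 25 = 5^2; at 6: 6^2 = 36; next = 35
base 6: 35 = 5·6 + 5; at 7: 5·7 + 5 = 40; next = 39
base 7: 39 = 5·7 + 4; at 8: 5·8 + 4 = 44; next = 43
base 8: 43 = 5·8 + 3; at 9: 5·9 + 3 = 48; next = 47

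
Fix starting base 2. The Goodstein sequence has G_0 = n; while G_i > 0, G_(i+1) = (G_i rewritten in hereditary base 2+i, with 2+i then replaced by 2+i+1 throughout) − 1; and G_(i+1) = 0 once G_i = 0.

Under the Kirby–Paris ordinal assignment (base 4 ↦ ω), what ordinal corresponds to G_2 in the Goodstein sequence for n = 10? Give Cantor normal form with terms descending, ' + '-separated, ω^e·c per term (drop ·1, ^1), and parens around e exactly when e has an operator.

(0) 10|_2 = 2^(2 + 1) + 2 ↦ 3^(3 + 1) + 3|_3 = 84 ⇒ 83
(1) 83|_3 = 3^(3 + 1) + 2 ↦ 4^(4 + 1) + 2|_4 = 1026 ⇒ 1025
(2) 1025|_4 = 4^(4 + 1) + 1 ↦ 5^(5 + 1) + 1|_5 = 15626 ⇒ 15625

ω^(ω + 1) + 1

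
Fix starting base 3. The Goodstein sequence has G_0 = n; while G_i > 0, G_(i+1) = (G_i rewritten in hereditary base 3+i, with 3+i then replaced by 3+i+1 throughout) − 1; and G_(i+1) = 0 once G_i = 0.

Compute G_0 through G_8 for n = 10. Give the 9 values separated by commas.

[0] 10 ≡ 3^2 + 1 (base 3). Lift 4: 17. −1: 16.
[1] 16 ≡ 4^2 (base 4). Lift 5: 25. −1: 24.
[2] 24 ≡ 4·5 + 4 (base 5). Lift 6: 28. −1: 27.
[3] 27 ≡ 4·6 + 3 (base 6). Lift 7: 31. −1: 30.
[4] 30 ≡ 4·7 + 2 (base 7). Lift 8: 34. −1: 33.
[5] 33 ≡ 4·8 + 1 (base 8). Lift 9: 37. −1: 36.
[6] 36 ≡ 4·9 (base 9). Lift 10: 40. −1: 39.
[7] 39 ≡ 3·10 + 9 (base 10). Lift 11: 42. −1: 41.

10, 16, 24, 27, 30, 33, 36, 39, 41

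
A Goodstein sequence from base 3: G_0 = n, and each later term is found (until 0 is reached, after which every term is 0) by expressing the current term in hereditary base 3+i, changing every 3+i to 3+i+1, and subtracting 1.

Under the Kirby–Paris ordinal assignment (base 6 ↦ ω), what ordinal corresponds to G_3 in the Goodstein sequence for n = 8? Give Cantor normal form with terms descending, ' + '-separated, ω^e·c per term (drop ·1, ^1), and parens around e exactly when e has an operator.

[0] 8 ≡ 2·3 + 2 (base 3). Lift 4: 10. −1: 9.
[1] 9 ≡ 2·4 + 1 (base 4). Lift 5: 11. −1: 10.
[2] 10 ≡ 2·5 (base 5). Lift 6: 12. −1: 11.
[3] 11 ≡ 6 + 5 (base 6). Lift 7: 12. −1: 11.

ω + 5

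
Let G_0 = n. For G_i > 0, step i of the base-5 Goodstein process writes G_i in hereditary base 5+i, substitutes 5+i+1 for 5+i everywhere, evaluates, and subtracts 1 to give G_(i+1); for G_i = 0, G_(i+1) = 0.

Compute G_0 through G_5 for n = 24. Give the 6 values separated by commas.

24, 27, 30, 33, 36, 39

[0] 24 ≡ 4·5 + 4 (base 5). Lift 6: 28. −1: 27.
[1] 27 ≡ 4·6 + 3 (base 6). Lift 7: 31. −1: 30.
[2] 30 ≡ 4·7 + 2 (base 7). Lift 8: 34. −1: 33.
[3] 33 ≡ 4·8 + 1 (base 8). Lift 9: 37. −1: 36.
[4] 36 ≡ 4·9 (base 9). Lift 10: 40. −1: 39.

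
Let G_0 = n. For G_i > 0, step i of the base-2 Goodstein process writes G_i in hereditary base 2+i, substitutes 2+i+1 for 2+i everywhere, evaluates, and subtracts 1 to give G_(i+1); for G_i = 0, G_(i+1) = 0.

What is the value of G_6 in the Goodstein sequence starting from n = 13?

(0) 13|_2 = 2^(2 + 1) + 2^2 + 1 ↦ 3^(3 + 1) + 3^3 + 1|_3 = 109 ⇒ 108
(1) 108|_3 = 3^(3 + 1) + 3^3 ↦ 4^(4 + 1) + 4^4|_4 = 1280 ⇒ 1279
(2) 1279|_4 = 4^(4 + 1) + 3·4^3 + 3·4^2 + 3·4 + 3 ↦ 5^(5 + 1) + 3·5^3 + 3·5^2 + 3·5 + 3|_5 = 16093 ⇒ 16092
(3) 16092|_5 = 5^(5 + 1) + 3·5^3 + 3·5^2 + 3·5 + 2 ↦ 6^(6 + 1) + 3·6^3 + 3·6^2 + 3·6 + 2|_6 = 280712 ⇒ 280711
(4) 280711|_6 = 6^(6 + 1) + 3·6^3 + 3·6^2 + 3·6 + 1 ↦ 7^(7 + 1) + 3·7^3 + 3·7^2 + 3·7 + 1|_7 = 5765999 ⇒ 5765998
(5) 5765998|_7 = 7^(7 + 1) + 3·7^3 + 3·7^2 + 3·7 ↦ 8^(8 + 1) + 3·8^3 + 3·8^2 + 3·8|_8 = 134219480 ⇒ 134219479
(6) 134219479|_8 = 8^(8 + 1) + 3·8^3 + 3·8^2 + 2·8 + 7 ↦ 9^(9 + 1) + 3·9^3 + 3·9^2 + 2·9 + 7|_9 = 3486786856 ⇒ 3486786855

134219479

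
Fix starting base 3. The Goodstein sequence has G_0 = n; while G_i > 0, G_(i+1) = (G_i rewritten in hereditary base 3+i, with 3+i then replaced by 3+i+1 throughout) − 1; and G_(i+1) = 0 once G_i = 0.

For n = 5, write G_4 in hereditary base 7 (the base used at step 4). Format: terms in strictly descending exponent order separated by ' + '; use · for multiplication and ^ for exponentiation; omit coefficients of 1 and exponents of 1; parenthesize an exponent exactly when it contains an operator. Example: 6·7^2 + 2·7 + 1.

(0) 5|_3 = 3 + 2 ↦ 4 + 2|_4 = 6 ⇒ 5
(1) 5|_4 = 4 + 1 ↦ 5 + 1|_5 = 6 ⇒ 5
(2) 5|_5 = 5 ↦ 6|_6 = 6 ⇒ 5
(3) 5|_6 = 5 ↦ 5|_7 = 5 ⇒ 4
(4) 4|_7 = 4 ↦ 4|_8 = 4 ⇒ 3

4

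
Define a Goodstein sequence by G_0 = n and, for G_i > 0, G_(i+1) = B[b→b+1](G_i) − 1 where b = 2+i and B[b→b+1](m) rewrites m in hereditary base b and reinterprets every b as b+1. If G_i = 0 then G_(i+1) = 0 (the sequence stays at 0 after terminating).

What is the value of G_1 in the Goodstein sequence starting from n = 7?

30

[0] 7 ≡ 2^2 + 2 + 1 (base 2). Lift 3: 31. −1: 30.
[1] 30 ≡ 3^3 + 3 (base 3). Lift 4: 260. −1: 259.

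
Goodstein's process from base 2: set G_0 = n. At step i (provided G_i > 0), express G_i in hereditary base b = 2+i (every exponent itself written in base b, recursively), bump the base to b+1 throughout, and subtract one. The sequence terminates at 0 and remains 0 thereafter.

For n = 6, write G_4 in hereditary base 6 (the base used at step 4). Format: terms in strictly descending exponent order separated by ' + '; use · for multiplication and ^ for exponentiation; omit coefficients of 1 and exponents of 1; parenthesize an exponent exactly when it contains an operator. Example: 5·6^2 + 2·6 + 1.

6 —HB2→ 2^2 + 2 —bump→ 3^3 + 3 = 30 —(−1)→ 29
29 —HB3→ 3^3 + 2 —bump→ 4^4 + 2 = 258 —(−1)→ 257
257 —HB4→ 4^4 + 1 —bump→ 5^5 + 1 = 3126 —(−1)→ 3125
3125 —HB5→ 5^5 —bump→ 6^6 = 46656 —(−1)→ 46655
46655 —HB6→ 5·6^5 + 5·6^4 + 5·6^3 + 5·6^2 + 5·6 + 5 —bump→ 5·7^5 + 5·7^4 + 5·7^3 + 5·7^2 + 5·7 + 5 = 98040 —(−1)→ 98039

5·6^5 + 5·6^4 + 5·6^3 + 5·6^2 + 5·6 + 5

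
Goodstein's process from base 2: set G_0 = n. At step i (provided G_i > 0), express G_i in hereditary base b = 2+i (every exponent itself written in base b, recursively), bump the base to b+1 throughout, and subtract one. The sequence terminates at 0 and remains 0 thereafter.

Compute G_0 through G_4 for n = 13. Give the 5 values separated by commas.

G_0=13  [base 2] 2^(2 + 1) + 2^2 + 1  →[2↦3]→  3^(3 + 1) + 3^3 + 1 = 109  −1 ⇒ G_1=108
G_1=108  [base 3] 3^(3 + 1) + 3^3  →[3↦4]→  4^(4 + 1) + 4^4 = 1280  −1 ⇒ G_2=1279
G_2=1279  [base 4] 4^(4 + 1) + 3·4^3 + 3·4^2 + 3·4 + 3  →[4↦5]→  5^(5 + 1) + 3·5^3 + 3·5^2 + 3·5 + 3 = 16093  −1 ⇒ G_3=16092
G_3=16092  [base 5] 5^(5 + 1) + 3·5^3 + 3·5^2 + 3·5 + 2  →[5↦6]→  6^(6 + 1) + 3·6^3 + 3·6^2 + 3·6 + 2 = 280712  −1 ⇒ G_4=280711

13, 108, 1279, 16092, 280711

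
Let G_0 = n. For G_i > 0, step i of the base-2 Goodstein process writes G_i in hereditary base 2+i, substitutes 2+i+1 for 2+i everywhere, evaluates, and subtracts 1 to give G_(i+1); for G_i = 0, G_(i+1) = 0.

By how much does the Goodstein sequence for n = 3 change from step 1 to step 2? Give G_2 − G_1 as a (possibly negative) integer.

0

[0] 3 ≡ 2 + 1 (base 2). Lift 3: 4. −1: 3.
[1] 3 ≡ 3 (base 3). Lift 4: 4. −1: 3.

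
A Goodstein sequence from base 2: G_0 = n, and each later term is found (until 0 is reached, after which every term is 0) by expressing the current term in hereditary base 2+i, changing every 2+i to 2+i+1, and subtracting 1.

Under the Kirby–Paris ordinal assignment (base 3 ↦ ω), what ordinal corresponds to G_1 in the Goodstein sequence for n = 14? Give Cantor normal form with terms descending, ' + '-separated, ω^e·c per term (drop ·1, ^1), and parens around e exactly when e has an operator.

ω^(ω + 1) + ω^ω + 2

G_0 = 14. HB_2(14) = 2^(2 + 1) + 2^2 + 2. Bump = 111. G_1 = 110.
G_1 = 110. HB_3(110) = 3^(3 + 1) + 3^3 + 2. Bump = 1282. G_2 = 1281.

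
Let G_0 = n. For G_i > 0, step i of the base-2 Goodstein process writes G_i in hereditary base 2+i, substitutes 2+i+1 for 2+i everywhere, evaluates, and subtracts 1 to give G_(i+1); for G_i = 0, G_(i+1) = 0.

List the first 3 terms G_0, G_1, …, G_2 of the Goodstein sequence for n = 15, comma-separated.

15 —HB2→ 2^(2 + 1) + 2^2 + 2 + 1 —bump→ 3^(3 + 1) + 3^3 + 3 + 1 = 112 —(−1)→ 111
111 —HB3→ 3^(3 + 1) + 3^3 + 3 —bump→ 4^(4 + 1) + 4^4 + 4 = 1284 —(−1)→ 1283

15, 111, 1283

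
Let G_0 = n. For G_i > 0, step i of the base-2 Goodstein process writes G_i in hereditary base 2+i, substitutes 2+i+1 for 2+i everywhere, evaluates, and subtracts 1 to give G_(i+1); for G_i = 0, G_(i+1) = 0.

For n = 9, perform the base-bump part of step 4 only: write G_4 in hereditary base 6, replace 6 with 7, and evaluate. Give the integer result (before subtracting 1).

(0) 9|_2 = 2^(2 + 1) + 1 ↦ 3^(3 + 1) + 1|_3 = 82 ⇒ 81
(1) 81|_3 = 3^(3 + 1) ↦ 4^(4 + 1)|_4 = 1024 ⇒ 1023
(2) 1023|_4 = 3·4^4 + 3·4^3 + 3·4^2 + 3·4 + 3 ↦ 3·5^5 + 3·5^3 + 3·5^2 + 3·5 + 3|_5 = 9843 ⇒ 9842
(3) 9842|_5 = 3·5^5 + 3·5^3 + 3·5^2 + 3·5 + 2 ↦ 3·6^6 + 3·6^3 + 3·6^2 + 3·6 + 2|_6 = 140744 ⇒ 140743
(4) 140743|_6 = 3·6^6 + 3·6^3 + 3·6^2 + 3·6 + 1 ↦ 3·7^7 + 3·7^3 + 3·7^2 + 3·7 + 1|_7 = 2471827 ⇒ 2471826

2471827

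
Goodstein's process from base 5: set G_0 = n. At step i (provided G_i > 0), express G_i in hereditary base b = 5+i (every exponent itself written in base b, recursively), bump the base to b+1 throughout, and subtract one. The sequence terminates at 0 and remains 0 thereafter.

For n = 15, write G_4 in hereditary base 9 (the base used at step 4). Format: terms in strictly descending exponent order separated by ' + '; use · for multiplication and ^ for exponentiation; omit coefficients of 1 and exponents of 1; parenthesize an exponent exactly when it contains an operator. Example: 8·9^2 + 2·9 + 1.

step 0: 15 = 3·5; sub 6 for 5: 3·6; = 18; G_1 = 18−1 = 17
step 1: 17 = 2·6 + 5; sub 7 for 6: 2·7 + 5; = 19; G_2 = 19−1 = 18
step 2: 18 = 2·7 + 4; sub 8 for 7: 2·8 + 4; = 20; G_3 = 20−1 = 19
step 3: 19 = 2·8 + 3; sub 9 for 8: 2·9 + 3; = 21; G_4 = 21−1 = 20

2·9 + 2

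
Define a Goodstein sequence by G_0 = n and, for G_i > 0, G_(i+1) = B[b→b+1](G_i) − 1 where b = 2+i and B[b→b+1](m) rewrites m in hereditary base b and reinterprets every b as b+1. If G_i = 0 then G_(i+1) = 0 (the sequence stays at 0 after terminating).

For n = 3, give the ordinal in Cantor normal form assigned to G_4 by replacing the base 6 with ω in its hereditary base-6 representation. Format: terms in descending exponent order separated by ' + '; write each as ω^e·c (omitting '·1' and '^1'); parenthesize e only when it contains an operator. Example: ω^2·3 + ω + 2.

base 2: 3 = 2 + 1; at 3: 3 + 1 = 4; next = 3
base 3: 3 = 3; at 4: 4 = 4; next = 3
base 4: 3 = 3; at 5: 3 = 3; next = 2
base 5: 2 = 2; at 6: 2 = 2; next = 1
base 6: 1 = 1; at 7: 1 = 1; next = 0

1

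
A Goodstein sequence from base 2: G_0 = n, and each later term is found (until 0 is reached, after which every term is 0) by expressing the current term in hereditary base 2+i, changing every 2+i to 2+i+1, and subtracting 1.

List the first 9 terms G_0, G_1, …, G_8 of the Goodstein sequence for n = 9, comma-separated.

G_0=9  [base 2] 2^(2 + 1) + 1  →[2↦3]→  3^(3 + 1) + 1 = 82  −1 ⇒ G_1=81
G_1=81  [base 3] 3^(3 + 1)  →[3↦4]→  4^(4 + 1) = 1024  −1 ⇒ G_2=1023
G_2=1023  [base 4] 3·4^4 + 3·4^3 + 3·4^2 + 3·4 + 3  →[4↦5]→  3·5^5 + 3·5^3 + 3·5^2 + 3·5 + 3 = 9843  −1 ⇒ G_3=9842
G_3=9842  [base 5] 3·5^5 + 3·5^3 + 3·5^2 + 3·5 + 2  →[5↦6]→  3·6^6 + 3·6^3 + 3·6^2 + 3·6 + 2 = 140744  −1 ⇒ G_4=140743
G_4=140743  [base 6] 3·6^6 + 3·6^3 + 3·6^2 + 3·6 + 1  →[6↦7]→  3·7^7 + 3·7^3 + 3·7^2 + 3·7 + 1 = 2471827  −1 ⇒ G_5=2471826
G_5=2471826  [base 7] 3·7^7 + 3·7^3 + 3·7^2 + 3·7  →[7↦8]→  3·8^8 + 3·8^3 + 3·8^2 + 3·8 = 50333400  −1 ⇒ G_6=50333399
G_6=50333399  [base 8] 3·8^8 + 3·8^3 + 3·8^2 + 2·8 + 7  →[8↦9]→  3·9^9 + 3·9^3 + 3·9^2 + 2·9 + 7 = 1162263922  −1 ⇒ G_7=1162263921
G_7=1162263921  [base 9] 3·9^9 + 3·9^3 + 3·9^2 + 2·9 + 6  →[9↦10]→  3·10^10 + 3·10^3 + 3·10^2 + 2·10 + 6 = 30000003326  −1 ⇒ G_8=30000003325

9, 81, 1023, 9842, 140743, 2471826, 50333399, 1162263921, 30000003325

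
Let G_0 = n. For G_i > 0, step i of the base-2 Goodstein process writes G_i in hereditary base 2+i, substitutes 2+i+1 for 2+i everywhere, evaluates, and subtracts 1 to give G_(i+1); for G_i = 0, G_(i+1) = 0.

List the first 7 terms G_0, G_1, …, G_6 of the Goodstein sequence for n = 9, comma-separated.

9, 81, 1023, 9842, 140743, 2471826, 50333399

step 0: 9 = 2^(2 + 1) + 1; sub 3 for 2: 3^(3 + 1) + 1; = 82; G_1 = 82−1 = 81
step 1: 81 = 3^(3 + 1); sub 4 for 3: 4^(4 + 1); = 1024; G_2 = 1024−1 = 1023
step 2: 1023 = 3·4^4 + 3·4^3 + 3·4^2 + 3·4 + 3; sub 5 for 4: 3·5^5 + 3·5^3 + 3·5^2 + 3·5 + 3; = 9843; G_3 = 9843−1 = 9842
step 3: 9842 = 3·5^5 + 3·5^3 + 3·5^2 + 3·5 + 2; sub 6 for 5: 3·6^6 + 3·6^3 + 3·6^2 + 3·6 + 2; = 140744; G_4 = 140744−1 = 140743
step 4: 140743 = 3·6^6 + 3·6^3 + 3·6^2 + 3·6 + 1; sub 7 for 6: 3·7^7 + 3·7^3 + 3·7^2 + 3·7 + 1; = 2471827; G_5 = 2471827−1 = 2471826
step 5: 2471826 = 3·7^7 + 3·7^3 + 3·7^2 + 3·7; sub 8 for 7: 3·8^8 + 3·8^3 + 3·8^2 + 3·8; = 50333400; G_6 = 50333400−1 = 50333399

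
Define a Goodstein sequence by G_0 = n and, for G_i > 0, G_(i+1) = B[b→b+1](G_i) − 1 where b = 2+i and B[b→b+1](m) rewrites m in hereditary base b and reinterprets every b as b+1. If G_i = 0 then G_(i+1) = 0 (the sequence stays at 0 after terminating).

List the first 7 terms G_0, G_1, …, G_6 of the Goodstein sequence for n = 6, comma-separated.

step 0: 6 = 2^2 + 2; sub 3 for 2: 3^3 + 3; = 30; G_1 = 30−1 = 29
step 1: 29 = 3^3 + 2; sub 4 for 3: 4^4 + 2; = 258; G_2 = 258−1 = 257
step 2: 257 = 4^4 + 1; sub 5 for 4: 5^5 + 1; = 3126; G_3 = 3126−1 = 3125
step 3: 3125 = 5^5; sub 6 for 5: 6^6; = 46656; G_4 = 46656−1 = 46655
step 4: 46655 = 5·6^5 + 5·6^4 + 5·6^3 + 5·6^2 + 5·6 + 5; sub 7 for 6: 5·7^5 + 5·7^4 + 5·7^3 + 5·7^2 + 5·7 + 5; = 98040; G_5 = 98040−1 = 98039
step 5: 98039 = 5·7^5 + 5·7^4 + 5·7^3 + 5·7^2 + 5·7 + 4; sub 8 for 7: 5·8^5 + 5·8^4 + 5·8^3 + 5·8^2 + 5·8 + 4; = 187244; G_6 = 187244−1 = 187243

6, 29, 257, 3125, 46655, 98039, 187243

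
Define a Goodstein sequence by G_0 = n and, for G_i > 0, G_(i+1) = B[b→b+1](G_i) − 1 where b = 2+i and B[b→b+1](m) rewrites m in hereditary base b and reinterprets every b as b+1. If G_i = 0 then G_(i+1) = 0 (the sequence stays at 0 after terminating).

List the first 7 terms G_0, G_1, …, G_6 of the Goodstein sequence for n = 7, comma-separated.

i=0: 7 = 2^2 + 2 + 1 (b=2); 2→3: 3^3 + 3 + 1 = 31; 31−1 = 30
i=1: 30 = 3^3 + 3 (b=3); 3→4: 4^4 + 4 = 260; 260−1 = 259
i=2: 259 = 4^4 + 3 (b=4); 4→5: 5^5 + 3 = 3128; 3128−1 = 3127
i=3: 3127 = 5^5 + 2 (b=5); 5→6: 6^6 + 2 = 46658; 46658−1 = 46657
i=4: 46657 = 6^6 + 1 (b=6); 6→7: 7^7 + 1 = 823544; 823544−1 = 823543
i=5: 823543 = 7^7 (b=7); 7→8: 8^8 = 16777216; 16777216−1 = 16777215

7, 30, 259, 3127, 46657, 823543, 16777215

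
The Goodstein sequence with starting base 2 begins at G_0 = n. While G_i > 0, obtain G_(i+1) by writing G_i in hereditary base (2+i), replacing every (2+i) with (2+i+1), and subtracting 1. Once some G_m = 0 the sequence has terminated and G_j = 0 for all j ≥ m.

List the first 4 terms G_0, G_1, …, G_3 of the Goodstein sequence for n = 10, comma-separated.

10, 83, 1025, 15625

10 —HB2→ 2^(2 + 1) + 2 —bump→ 3^(3 + 1) + 3 = 84 —(−1)→ 83
83 —HB3→ 3^(3 + 1) + 2 —bump→ 4^(4 + 1) + 2 = 1026 —(−1)→ 1025
1025 —HB4→ 4^(4 + 1) + 1 —bump→ 5^(5 + 1) + 1 = 15626 —(−1)→ 15625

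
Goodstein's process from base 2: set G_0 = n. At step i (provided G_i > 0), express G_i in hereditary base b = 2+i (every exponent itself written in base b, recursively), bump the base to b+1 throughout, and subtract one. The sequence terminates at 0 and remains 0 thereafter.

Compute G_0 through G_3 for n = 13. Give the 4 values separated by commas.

13, 108, 1279, 16092

[0] 13 ≡ 2^(2 + 1) + 2^2 + 1 (base 2). Lift 3: 109. −1: 108.
[1] 108 ≡ 3^(3 + 1) + 3^3 (base 3). Lift 4: 1280. −1: 1279.
[2] 1279 ≡ 4^(4 + 1) + 3·4^3 + 3·4^2 + 3·4 + 3 (base 4). Lift 5: 16093. −1: 16092.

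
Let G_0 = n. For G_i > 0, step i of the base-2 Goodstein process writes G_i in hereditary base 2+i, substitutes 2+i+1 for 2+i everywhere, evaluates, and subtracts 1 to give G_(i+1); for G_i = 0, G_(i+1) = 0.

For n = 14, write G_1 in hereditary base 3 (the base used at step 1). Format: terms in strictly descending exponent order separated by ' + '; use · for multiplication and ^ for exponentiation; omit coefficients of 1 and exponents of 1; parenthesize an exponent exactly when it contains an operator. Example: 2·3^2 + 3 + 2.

3^(3 + 1) + 3^3 + 2

step 0: 14 = 2^(2 + 1) + 2^2 + 2; sub 3 for 2: 3^(3 + 1) + 3^3 + 3; = 111; G_1 = 111−1 = 110
step 1: 110 = 3^(3 + 1) + 3^3 + 2; sub 4 for 3: 4^(4 + 1) + 4^4 + 2; = 1282; G_2 = 1282−1 = 1281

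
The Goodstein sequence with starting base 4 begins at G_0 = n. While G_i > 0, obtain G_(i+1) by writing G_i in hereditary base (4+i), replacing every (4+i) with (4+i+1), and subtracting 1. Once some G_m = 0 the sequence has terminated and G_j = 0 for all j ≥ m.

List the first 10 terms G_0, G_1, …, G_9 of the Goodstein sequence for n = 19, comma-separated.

[0] 19 ≡ 4^2 + 3 (base 4). Lift 5: 28. −1: 27.
[1] 27 ≡ 5^2 + 2 (base 5). Lift 6: 38. −1: 37.
[2] 37 ≡ 6^2 + 1 (base 6). Lift 7: 50. −1: 49.
[3] 49 ≡ 7^2 (base 7). Lift 8: 64. −1: 63.
[4] 63 ≡ 7·8 + 7 (base 8). Lift 9: 70. −1: 69.
[5] 69 ≡ 7·9 + 6 (base 9). Lift 10: 76. −1: 75.
[6] 75 ≡ 7·10 + 5 (base 10). Lift 11: 82. −1: 81.
[7] 81 ≡ 7·11 + 4 (base 11). Lift 12: 88. −1: 87.
[8] 87 ≡ 7·12 + 3 (base 12). Lift 13: 94. −1: 93.

19, 27, 37, 49, 63, 69, 75, 81, 87, 93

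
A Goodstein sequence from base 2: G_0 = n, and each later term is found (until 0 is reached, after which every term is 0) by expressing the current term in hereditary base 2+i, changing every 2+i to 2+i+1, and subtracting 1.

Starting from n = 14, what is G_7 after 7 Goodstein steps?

G_0 = 14. HB_2(14) = 2^(2 + 1) + 2^2 + 2. Bump = 111. G_1 = 110.
G_1 = 110. HB_3(110) = 3^(3 + 1) + 3^3 + 2. Bump = 1282. G_2 = 1281.
G_2 = 1281. HB_4(1281) = 4^(4 + 1) + 4^4 + 1. Bump = 18751. G_3 = 18750.
G_3 = 18750. HB_5(18750) = 5^(5 + 1) + 5^5. Bump = 326592. G_4 = 326591.
G_4 = 326591. HB_6(326591) = 6^(6 + 1) + 5·6^5 + 5·6^4 + 5·6^3 + 5·6^2 + 5·6 + 5. Bump = 5862841. G_5 = 5862840.
G_5 = 5862840. HB_7(5862840) = 7^(7 + 1) + 5·7^5 + 5·7^4 + 5·7^3 + 5·7^2 + 5·7 + 4. Bump = 134404972. G_6 = 134404971.
G_6 = 134404971. HB_8(134404971) = 8^(8 + 1) + 5·8^5 + 5·8^4 + 5·8^3 + 5·8^2 + 5·8 + 3. Bump = 3487116549. G_7 = 3487116548.

3487116548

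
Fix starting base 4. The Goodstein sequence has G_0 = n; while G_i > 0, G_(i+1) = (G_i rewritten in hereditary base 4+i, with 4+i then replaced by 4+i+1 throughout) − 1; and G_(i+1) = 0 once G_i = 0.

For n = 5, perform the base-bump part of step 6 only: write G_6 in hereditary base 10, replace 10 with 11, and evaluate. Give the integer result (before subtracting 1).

G_0 = 5. HB_4(5) = 4 + 1. Bump = 6. G_1 = 5.
G_1 = 5. HB_5(5) = 5. Bump = 6. G_2 = 5.
G_2 = 5. HB_6(5) = 5. Bump = 5. G_3 = 4.
G_3 = 4. HB_7(4) = 4. Bump = 4. G_4 = 3.
G_4 = 3. HB_8(3) = 3. Bump = 3. G_5 = 2.
G_5 = 2. HB_9(2) = 2. Bump = 2. G_6 = 1.
G_6 = 1. HB_10(1) = 1. Bump = 1. G_7 = 0.

1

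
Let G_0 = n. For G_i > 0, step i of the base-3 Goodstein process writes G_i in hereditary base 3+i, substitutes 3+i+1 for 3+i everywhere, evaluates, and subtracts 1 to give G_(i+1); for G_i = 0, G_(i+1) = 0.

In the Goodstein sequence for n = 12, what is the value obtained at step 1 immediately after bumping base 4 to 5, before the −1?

28

(0) 12|_3 = 3^2 + 3 ↦ 4^2 + 4|_4 = 20 ⇒ 19
(1) 19|_4 = 4^2 + 3 ↦ 5^2 + 3|_5 = 28 ⇒ 27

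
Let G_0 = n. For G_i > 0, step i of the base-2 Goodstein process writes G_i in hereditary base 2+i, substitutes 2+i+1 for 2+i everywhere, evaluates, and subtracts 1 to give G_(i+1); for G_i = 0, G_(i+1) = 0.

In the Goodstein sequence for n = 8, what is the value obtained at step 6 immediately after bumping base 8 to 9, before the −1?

774841152

(0) 8|_2 = 2^(2 + 1) ↦ 3^(3 + 1)|_3 = 81 ⇒ 80
(1) 80|_3 = 2·3^3 + 2·3^2 + 2·3 + 2 ↦ 2·4^4 + 2·4^2 + 2·4 + 2|_4 = 554 ⇒ 553
(2) 553|_4 = 2·4^4 + 2·4^2 + 2·4 + 1 ↦ 2·5^5 + 2·5^2 + 2·5 + 1|_5 = 6311 ⇒ 6310
(3) 6310|_5 = 2·5^5 + 2·5^2 + 2·5 ↦ 2·6^6 + 2·6^2 + 2·6|_6 = 93396 ⇒ 93395
(4) 93395|_6 = 2·6^6 + 2·6^2 + 6 + 5 ↦ 2·7^7 + 2·7^2 + 7 + 5|_7 = 1647196 ⇒ 1647195
(5) 1647195|_7 = 2·7^7 + 2·7^2 + 7 + 4 ↦ 2·8^8 + 2·8^2 + 8 + 4|_8 = 33554572 ⇒ 33554571
(6) 33554571|_8 = 2·8^8 + 2·8^2 + 8 + 3 ↦ 2·9^9 + 2·9^2 + 9 + 3|_9 = 774841152 ⇒ 774841151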